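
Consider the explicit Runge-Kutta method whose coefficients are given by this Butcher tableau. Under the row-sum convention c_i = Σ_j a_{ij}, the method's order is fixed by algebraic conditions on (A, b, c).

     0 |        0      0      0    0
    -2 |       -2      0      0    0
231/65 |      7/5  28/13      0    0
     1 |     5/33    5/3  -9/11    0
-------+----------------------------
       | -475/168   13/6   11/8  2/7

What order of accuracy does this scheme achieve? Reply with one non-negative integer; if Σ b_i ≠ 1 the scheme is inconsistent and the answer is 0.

b = (-475/168, 13/6, 11/8, 2/7)
c = (0, -2, 231/65, 1)
Ac = (0, 0, -56/13, -1217/195)
Σ b_i: (-475/168)·1 + 13/6·1 + 11/8·1 + 2/7·1 = 1 ✓
b·c: 13/6·(-2) + 11/8·231/65 + 2/7·1 = 9161/10920 ≠ 1/2 ⇒ order 1.

1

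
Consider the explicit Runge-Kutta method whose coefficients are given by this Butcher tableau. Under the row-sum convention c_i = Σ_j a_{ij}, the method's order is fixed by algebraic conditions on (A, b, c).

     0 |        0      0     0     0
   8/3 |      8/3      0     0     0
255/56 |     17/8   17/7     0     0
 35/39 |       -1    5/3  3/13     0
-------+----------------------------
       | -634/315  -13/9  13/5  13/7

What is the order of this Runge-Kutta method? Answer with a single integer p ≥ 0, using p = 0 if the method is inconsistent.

1

b = (-634/315, -13/9, 13/5, 13/7)
c = (0, 8/3, 255/56, 35/39)
Ac = (0, 0, 136/21, 36005/6552)
Σ b_i: (-634/315)·1 + (-13/9)·1 + 13/5·1 + 13/7·1 = 1 ✓
b·c: (-13/9)·8/3 + 13/5·255/56 + 13/7·35/39 = 14597/1512 ≠ 1/2 ⇒ order 1.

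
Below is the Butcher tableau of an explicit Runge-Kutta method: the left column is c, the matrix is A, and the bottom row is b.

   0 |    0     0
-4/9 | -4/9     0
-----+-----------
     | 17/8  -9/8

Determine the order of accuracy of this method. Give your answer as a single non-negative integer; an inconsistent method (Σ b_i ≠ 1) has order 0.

2

b = (17/8, -9/8)
c = (0, -4/9)
Σ b_i: 17/8·1 + (-9/8)·1 = 1 ✓
b·c: (-9/8)·(-4/9) = 1/2 ✓; 2 stages ⇒ order 2.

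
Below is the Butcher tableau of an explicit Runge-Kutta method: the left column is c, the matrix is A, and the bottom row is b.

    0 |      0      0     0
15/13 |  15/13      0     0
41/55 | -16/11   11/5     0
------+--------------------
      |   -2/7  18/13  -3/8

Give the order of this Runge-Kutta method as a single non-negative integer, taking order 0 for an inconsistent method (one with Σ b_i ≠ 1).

b = (-2/7, 18/13, -3/8)
c = (0, 15/13, 41/55)
Ac = (0, 0, 33/13)
Σ b_i: (-2/7)·1 + 18/13·1 + (-3/8)·1 = 527/728 ≠ 1 ⇒ order 0.

0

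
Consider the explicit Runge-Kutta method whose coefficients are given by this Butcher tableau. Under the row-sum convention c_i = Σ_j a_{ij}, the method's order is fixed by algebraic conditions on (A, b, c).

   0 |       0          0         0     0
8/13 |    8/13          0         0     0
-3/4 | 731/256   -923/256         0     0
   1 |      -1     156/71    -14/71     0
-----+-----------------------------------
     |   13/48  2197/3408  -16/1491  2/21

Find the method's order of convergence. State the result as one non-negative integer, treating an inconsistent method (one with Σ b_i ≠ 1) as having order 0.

4

b = (13/48, 2197/3408, -16/1491, 2/21)
c = (0, 8/13, -3/4, 1)
Ac = (0, 0, -71/32, 3/2)
Σ b_i: 13/48·1 + 2197/3408·1 + (-16/1491)·1 + 2/21·1 = 1 ✓
b·c: 2197/3408·8/13 + (-16/1491)·(-3/4) + 2/21·1 = 1/2 ✓
b·c²: 2197/3408·64/169 + (-16/1491)·9/16 + 2/21·1 = 1/3 ✓
b·Ac: (-16/1491)·(-71/32) + 2/21·3/2 = 1/6 ✓
b·c³: 2197/3408·512/2197 + (-16/1491)·(-27/64) + 2/21·1 = 1/4 ✓
b·(c∘Ac): (-16/1491)·213/128 + 2/21·3/2 = 1/8 ✓
b·Ac²: (-16/1491)·(-71/52) + 2/21·75/104 = 1/12 ✓
b·A²c: 2/21·7/16 = 1/24 ✓; 4 stages ⇒ order 4.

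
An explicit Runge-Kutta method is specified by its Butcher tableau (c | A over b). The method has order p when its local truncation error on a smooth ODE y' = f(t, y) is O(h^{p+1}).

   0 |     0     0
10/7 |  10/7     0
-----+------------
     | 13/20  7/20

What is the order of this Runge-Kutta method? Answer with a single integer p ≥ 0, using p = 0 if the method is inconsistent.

2

b = (13/20, 7/20)
c = (0, 10/7)
Σ b_i: 13/20·1 + 7/20·1 = 1 ✓
b·c: 7/20·10/7 = 1/2 ✓; 2 stages ⇒ order 2.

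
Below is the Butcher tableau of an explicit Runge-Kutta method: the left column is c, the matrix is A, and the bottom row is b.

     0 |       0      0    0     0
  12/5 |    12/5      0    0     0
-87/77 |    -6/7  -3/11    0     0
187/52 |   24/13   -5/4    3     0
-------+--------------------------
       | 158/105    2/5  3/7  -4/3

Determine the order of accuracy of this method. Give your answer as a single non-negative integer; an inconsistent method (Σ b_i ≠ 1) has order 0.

b = (158/105, 2/5, 3/7, -4/3)
c = (0, 12/5, -87/77, 187/52)
Ac = (0, 0, -36/55, -492/77)
Σ b_i: 158/105·1 + 2/5·1 + 3/7·1 + (-4/3)·1 = 1 ✓
b·c: 2/5·12/5 + 3/7·(-87/77) + (-4/3)·187/52 = -2269796/525525 ≠ 1/2 ⇒ order 1.

1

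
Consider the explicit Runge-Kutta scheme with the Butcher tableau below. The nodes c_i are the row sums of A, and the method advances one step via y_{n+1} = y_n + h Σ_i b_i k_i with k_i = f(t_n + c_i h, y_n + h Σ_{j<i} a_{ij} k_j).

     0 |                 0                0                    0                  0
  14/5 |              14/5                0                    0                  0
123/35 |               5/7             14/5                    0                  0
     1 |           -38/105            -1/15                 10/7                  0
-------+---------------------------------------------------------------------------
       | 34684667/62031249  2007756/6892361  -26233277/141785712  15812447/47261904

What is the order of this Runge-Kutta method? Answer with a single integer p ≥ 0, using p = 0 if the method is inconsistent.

3

b = (34684667/62031249, 2007756/6892361, -26233277/141785712, 15812447/47261904)
c = (0, 14/5, 123/35, 1)
Ac = (0, 0, 196/25, 17764/3675)
Σ b_i: 34684667/62031249·1 + 2007756/6892361·1 + (-26233277/141785712)·1 + 15812447/47261904·1 = 1 ✓
b·c: 2007756/6892361·14/5 + (-26233277/141785712)·123/35 + 15812447/47261904·1 = 1/2 ✓
b·c²: 2007756/6892361·196/25 + (-26233277/141785712)·15129/1225 + 15812447/47261904·1 = 1/3 ✓
b·Ac: (-26233277/141785712)·196/25 + 15812447/47261904·17764/3675 = 1/6 ✓
b·c³: 2007756/6892361·2744/125 + (-26233277/141785712)·1860867/42875 + 15812447/47261904·1 = -269022667/206770830 ≠ 1/4 ⇒ order 3.
b·(c∘Ac): (-26233277/141785712)·3444/125 + 15812447/47261904·17764/3675 = -7710615691/2215401750 ≠ 1/8
b·Ac²: (-26233277/141785712)·2744/125 + 15812447/47261904·2202122/128625 = 1378283941/827083320 ≠ 1/12
b·A²c: 15812447/47261904·56/5 = 110687129/29538690 ≠ 1/24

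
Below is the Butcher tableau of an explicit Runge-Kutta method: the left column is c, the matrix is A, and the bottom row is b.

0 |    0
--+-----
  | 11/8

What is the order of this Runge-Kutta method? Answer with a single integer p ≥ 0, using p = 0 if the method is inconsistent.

b = (11/8)
c = (0)
Σ b_i: 11/8·1 = 11/8 ≠ 1 ⇒ order 0.

0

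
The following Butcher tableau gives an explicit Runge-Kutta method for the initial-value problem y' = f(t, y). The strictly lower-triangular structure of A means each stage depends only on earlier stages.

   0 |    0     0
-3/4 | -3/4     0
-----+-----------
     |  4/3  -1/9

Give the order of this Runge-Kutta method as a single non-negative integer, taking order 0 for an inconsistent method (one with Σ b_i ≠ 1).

0

b = (4/3, -1/9)
c = (0, -3/4)
Σ b_i: 4/3·1 + (-1/9)·1 = 11/9 ≠ 1 ⇒ order 0.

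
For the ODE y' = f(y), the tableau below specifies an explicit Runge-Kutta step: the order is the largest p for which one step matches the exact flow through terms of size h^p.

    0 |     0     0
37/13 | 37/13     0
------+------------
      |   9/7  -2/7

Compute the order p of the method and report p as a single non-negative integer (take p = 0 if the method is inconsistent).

b = (9/7, -2/7)
c = (0, 37/13)
Σ b_i: 9/7·1 + (-2/7)·1 = 1 ✓
b·c: (-2/7)·37/13 = -74/91 ≠ 1/2 ⇒ order 1.

1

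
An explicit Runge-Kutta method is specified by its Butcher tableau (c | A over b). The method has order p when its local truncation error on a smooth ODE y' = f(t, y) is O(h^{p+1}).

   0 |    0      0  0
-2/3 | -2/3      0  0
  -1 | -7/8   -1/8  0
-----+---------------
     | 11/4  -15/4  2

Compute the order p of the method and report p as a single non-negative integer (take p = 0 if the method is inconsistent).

b = (11/4, -15/4, 2)
c = (0, -2/3, -1)
Ac = (0, 0, 1/12)
Σ b_i: 11/4·1 + (-15/4)·1 + 2·1 = 1 ✓
b·c: (-15/4)·(-2/3) + 2·(-1) = 1/2 ✓
b·c²: (-15/4)·4/9 + 2·1 = 1/3 ✓
b·Ac: 2·1/12 = 1/6 ✓; 3 stages ⇒ order 3.

3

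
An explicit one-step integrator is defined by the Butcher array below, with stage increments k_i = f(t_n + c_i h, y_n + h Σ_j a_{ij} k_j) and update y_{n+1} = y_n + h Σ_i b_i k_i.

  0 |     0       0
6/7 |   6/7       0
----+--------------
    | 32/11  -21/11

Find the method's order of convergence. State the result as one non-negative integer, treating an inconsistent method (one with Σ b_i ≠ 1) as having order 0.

b = (32/11, -21/11)
c = (0, 6/7)
Σ b_i: 32/11·1 + (-21/11)·1 = 1 ✓
b·c: (-21/11)·6/7 = -18/11 ≠ 1/2 ⇒ order 1.

1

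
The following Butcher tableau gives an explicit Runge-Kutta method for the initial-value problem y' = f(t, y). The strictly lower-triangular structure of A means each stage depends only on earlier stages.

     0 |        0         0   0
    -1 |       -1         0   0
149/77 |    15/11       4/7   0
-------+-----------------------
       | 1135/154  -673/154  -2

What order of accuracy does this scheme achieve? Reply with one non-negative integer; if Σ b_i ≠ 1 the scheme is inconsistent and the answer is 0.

b = (1135/154, -673/154, -2)
c = (0, -1, 149/77)
Ac = (0, 0, -4/7)
Σ b_i: 1135/154·1 + (-673/154)·1 + (-2)·1 = 1 ✓
b·c: (-673/154)·(-1) + (-2)·149/77 = 1/2 ✓
b·c²: (-673/154)·1 + (-2)·22201/5929 = -140625/11858 ≠ 1/3 ⇒ order 2.
b·Ac: (-2)·(-4/7) = 8/7 ≠ 1/6

2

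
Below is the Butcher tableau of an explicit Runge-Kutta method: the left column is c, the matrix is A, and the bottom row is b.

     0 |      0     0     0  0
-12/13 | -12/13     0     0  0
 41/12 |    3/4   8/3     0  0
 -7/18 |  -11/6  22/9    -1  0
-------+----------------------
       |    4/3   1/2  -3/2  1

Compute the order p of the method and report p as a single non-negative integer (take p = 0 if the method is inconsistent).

b = (4/3, 1/2, -3/2, 1)
c = (0, -12/13, 41/12, -7/18)
Ac = (0, 0, -32/13, -295/52)
Σ b_i: 4/3·1 + 1/2·1 + (-3/2)·1 + 1·1 = 4/3 ≠ 1 ⇒ order 0.

0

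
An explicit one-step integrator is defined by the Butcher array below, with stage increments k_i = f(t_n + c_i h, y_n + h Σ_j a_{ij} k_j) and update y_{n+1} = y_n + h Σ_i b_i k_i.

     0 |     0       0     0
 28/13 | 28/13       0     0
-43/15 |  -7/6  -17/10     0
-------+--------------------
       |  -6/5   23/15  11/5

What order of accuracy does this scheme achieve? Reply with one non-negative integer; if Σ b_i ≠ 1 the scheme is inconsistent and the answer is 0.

0

b = (-6/5, 23/15, 11/5)
c = (0, 28/13, -43/15)
Ac = (0, 0, -238/65)
Σ b_i: (-6/5)·1 + 23/15·1 + 11/5·1 = 38/15 ≠ 1 ⇒ order 0.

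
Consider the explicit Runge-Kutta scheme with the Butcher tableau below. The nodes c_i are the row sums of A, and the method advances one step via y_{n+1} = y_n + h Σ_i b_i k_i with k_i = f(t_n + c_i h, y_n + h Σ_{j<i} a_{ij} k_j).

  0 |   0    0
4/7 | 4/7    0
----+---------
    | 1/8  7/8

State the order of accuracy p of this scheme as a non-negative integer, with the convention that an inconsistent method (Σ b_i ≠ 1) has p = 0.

2

b = (1/8, 7/8)
c = (0, 4/7)
Σ b_i: 1/8·1 + 7/8·1 = 1 ✓
b·c: 7/8·4/7 = 1/2 ✓; 2 stages ⇒ order 2.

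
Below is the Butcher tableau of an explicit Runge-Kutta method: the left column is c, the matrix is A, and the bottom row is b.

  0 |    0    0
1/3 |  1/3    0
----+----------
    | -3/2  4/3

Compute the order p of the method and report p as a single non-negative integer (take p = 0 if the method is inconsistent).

0

b = (-3/2, 4/3)
c = (0, 1/3)
Σ b_i: (-3/2)·1 + 4/3·1 = -1/6 ≠ 1 ⇒ order 0.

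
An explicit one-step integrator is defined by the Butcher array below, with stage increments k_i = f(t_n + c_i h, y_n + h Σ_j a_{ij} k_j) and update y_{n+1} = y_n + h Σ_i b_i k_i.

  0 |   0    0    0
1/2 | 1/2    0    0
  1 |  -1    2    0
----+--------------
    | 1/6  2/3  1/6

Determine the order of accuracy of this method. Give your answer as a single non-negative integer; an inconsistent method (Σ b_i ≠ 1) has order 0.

3

b = (1/6, 2/3, 1/6)
c = (0, 1/2, 1)
Ac = (0, 0, 1)
Σ b_i: 1/6·1 + 2/3·1 + 1/6·1 = 1 ✓
b·c: 2/3·1/2 + 1/6·1 = 1/2 ✓
b·c²: 2/3·1/4 + 1/6·1 = 1/3 ✓
b·Ac: 1/6·1 = 1/6 ✓; 3 stages ⇒ order 3.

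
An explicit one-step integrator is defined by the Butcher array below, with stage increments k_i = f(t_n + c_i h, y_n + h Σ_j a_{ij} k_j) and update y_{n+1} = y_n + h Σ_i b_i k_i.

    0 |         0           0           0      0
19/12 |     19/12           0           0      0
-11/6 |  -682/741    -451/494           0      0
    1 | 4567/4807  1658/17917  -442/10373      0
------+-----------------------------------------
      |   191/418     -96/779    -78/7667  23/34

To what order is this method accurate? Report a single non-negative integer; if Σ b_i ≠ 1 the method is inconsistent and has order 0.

4

b = (191/418, -96/779, -78/7667, 23/34)
c = (0, 19/12, -11/6, 1)
Ac = (0, 0, -451/312, 31/138)
Σ b_i: 191/418·1 + (-96/779)·1 + (-78/7667)·1 + 23/34·1 = 1 ✓
b·c: (-96/779)·19/12 + (-78/7667)·(-11/6) + 23/34·1 = 1/2 ✓
b·c²: (-96/779)·361/144 + (-78/7667)·121/36 + 23/34·1 = 1/3 ✓
b·Ac: (-78/7667)·(-451/312) + 23/34·31/138 = 1/6 ✓
b·c³: (-96/779)·6859/1728 + (-78/7667)·(-1331/216) + 23/34·1 = 1/4 ✓
b·(c∘Ac): (-78/7667)·4961/1872 + 23/34·31/138 = 1/8 ✓
b·Ac²: (-78/7667)·(-8569/3744) + 23/34·49/552 = 1/12 ✓
b·A²c: 23/34·17/276 = 1/24 ✓; 4 stages ⇒ order 4.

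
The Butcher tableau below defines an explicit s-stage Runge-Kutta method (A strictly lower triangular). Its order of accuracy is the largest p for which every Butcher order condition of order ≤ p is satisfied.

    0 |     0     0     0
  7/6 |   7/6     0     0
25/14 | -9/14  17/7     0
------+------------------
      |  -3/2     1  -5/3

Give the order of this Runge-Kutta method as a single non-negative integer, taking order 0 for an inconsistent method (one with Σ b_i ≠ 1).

0

b = (-3/2, 1, -5/3)
c = (0, 7/6, 25/14)
Ac = (0, 0, 17/6)
Σ b_i: (-3/2)·1 + 1·1 + (-5/3)·1 = -13/6 ≠ 1 ⇒ order 0.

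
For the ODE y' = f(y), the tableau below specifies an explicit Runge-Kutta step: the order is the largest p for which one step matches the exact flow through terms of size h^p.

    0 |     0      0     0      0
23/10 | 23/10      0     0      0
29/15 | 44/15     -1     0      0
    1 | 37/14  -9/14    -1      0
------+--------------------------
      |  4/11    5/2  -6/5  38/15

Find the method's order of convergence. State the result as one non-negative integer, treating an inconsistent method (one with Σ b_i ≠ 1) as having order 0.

0

b = (4/11, 5/2, -6/5, 38/15)
c = (0, 23/10, 29/15, 1)
Ac = (0, 0, -23/10, -1433/420)
Σ b_i: 4/11·1 + 5/2·1 + (-6/5)·1 + 38/15·1 = 277/66 ≠ 1 ⇒ order 0.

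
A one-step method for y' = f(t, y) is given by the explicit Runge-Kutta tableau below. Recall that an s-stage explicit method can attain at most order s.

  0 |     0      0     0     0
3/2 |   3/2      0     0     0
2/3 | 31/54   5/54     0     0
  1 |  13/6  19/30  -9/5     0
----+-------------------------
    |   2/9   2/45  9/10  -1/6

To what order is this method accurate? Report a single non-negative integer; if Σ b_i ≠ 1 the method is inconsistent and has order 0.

b = (2/9, 2/45, 9/10, -1/6)
c = (0, 3/2, 2/3, 1)
Ac = (0, 0, 5/36, -1/4)
Σ b_i: 2/9·1 + 2/45·1 + 9/10·1 + (-1/6)·1 = 1 ✓
b·c: 2/45·3/2 + 9/10·2/3 + (-1/6)·1 = 1/2 ✓
b·c²: 2/45·9/4 + 9/10·4/9 + (-1/6)·1 = 1/3 ✓
b·Ac: 9/10·5/36 + (-1/6)·(-1/4) = 1/6 ✓
b·c³: 2/45·27/8 + 9/10·8/27 + (-1/6)·1 = 1/4 ✓
b·(c∘Ac): 9/10·5/54 + (-1/6)·(-1/4) = 1/8 ✓
b·Ac²: 9/10·5/24 + (-1/6)·5/8 = 1/12 ✓
b·A²c: (-1/6)·(-1/4) = 1/24 ✓; 4 stages ⇒ order 4.

4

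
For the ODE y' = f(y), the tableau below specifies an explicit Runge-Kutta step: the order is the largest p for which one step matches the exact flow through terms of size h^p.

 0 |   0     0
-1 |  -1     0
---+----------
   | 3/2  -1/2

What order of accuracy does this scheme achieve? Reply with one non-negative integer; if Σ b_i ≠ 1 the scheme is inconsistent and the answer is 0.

b = (3/2, -1/2)
c = (0, -1)
Σ b_i: 3/2·1 + (-1/2)·1 = 1 ✓
b·c: (-1/2)·(-1) = 1/2 ✓; 2 stages ⇒ order 2.

2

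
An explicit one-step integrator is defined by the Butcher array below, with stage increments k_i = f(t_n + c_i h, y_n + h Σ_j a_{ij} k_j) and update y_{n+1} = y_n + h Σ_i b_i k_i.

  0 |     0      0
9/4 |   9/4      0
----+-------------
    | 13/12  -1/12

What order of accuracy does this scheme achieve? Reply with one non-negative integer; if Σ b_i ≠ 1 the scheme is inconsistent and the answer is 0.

1

b = (13/12, -1/12)
c = (0, 9/4)
Σ b_i: 13/12·1 + (-1/12)·1 = 1 ✓
b·c: (-1/12)·9/4 = -3/16 ≠ 1/2 ⇒ order 1.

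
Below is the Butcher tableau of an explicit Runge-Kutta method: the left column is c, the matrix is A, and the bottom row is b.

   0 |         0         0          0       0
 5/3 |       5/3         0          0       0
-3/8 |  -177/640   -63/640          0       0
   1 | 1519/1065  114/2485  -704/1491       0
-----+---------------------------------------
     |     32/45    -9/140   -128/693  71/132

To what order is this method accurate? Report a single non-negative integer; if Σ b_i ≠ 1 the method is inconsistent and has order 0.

b = (32/45, -9/140, -128/693, 71/132)
c = (0, 5/3, -3/8, 1)
Ac = (0, 0, -21/128, 18/71)
Σ b_i: 32/45·1 + (-9/140)·1 + (-128/693)·1 + 71/132·1 = 1 ✓
b·c: (-9/140)·5/3 + (-128/693)·(-3/8) + 71/132·1 = 1/2 ✓
b·c²: (-9/140)·25/9 + (-128/693)·9/64 + 71/132·1 = 1/3 ✓
b·Ac: (-128/693)·(-21/128) + 71/132·18/71 = 1/6 ✓
b·c³: (-9/140)·125/27 + (-128/693)·(-27/512) + 71/132·1 = 1/4 ✓
b·(c∘Ac): (-128/693)·63/1024 + 71/132·18/71 = 1/8 ✓
b·Ac²: (-128/693)·(-35/128) + 71/132·13/213 = 1/12 ✓
b·A²c: 71/132·11/142 = 1/24 ✓; 4 stages ⇒ order 4.

4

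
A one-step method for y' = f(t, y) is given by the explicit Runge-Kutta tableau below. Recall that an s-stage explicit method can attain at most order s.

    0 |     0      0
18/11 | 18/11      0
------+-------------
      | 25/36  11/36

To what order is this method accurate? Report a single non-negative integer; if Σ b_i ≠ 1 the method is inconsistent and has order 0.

b = (25/36, 11/36)
c = (0, 18/11)
Σ b_i: 25/36·1 + 11/36·1 = 1 ✓
b·c: 11/36·18/11 = 1/2 ✓; 2 stages ⇒ order 2.

2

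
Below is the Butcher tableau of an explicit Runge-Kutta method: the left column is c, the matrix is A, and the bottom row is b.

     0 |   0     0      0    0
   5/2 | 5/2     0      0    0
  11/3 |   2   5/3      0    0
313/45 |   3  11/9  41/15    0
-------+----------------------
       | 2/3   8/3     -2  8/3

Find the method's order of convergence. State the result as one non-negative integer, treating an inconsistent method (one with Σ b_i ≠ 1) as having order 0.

b = (2/3, 8/3, -2, 8/3)
c = (0, 5/2, 11/3, 313/45)
Ac = (0, 0, 25/6, 1177/90)
Σ b_i: 2/3·1 + 8/3·1 + (-2)·1 + 8/3·1 = 4 ≠ 1 ⇒ order 0.

0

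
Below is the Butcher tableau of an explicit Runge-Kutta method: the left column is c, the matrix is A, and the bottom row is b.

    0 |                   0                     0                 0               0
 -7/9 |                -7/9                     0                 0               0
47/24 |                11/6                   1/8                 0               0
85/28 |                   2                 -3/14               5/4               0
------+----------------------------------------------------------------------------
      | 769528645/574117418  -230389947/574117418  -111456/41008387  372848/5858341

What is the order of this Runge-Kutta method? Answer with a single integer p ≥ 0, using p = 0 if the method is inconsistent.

3

b = (769528645/574117418, -230389947/574117418, -111456/41008387, 372848/5858341)
c = (0, -7/9, 47/24, 85/28)
Ac = (0, 0, -7/72, 251/96)
Σ b_i: 769528645/574117418·1 + (-230389947/574117418)·1 + (-111456/41008387)·1 + 372848/5858341·1 = 1 ✓
b·c: (-230389947/574117418)·(-7/9) + (-111456/41008387)·47/24 + 372848/5858341·85/28 = 1/2 ✓
b·c²: (-230389947/574117418)·49/81 + (-111456/41008387)·2209/576 + 372848/5858341·7225/784 = 1/3 ✓
b·Ac: (-111456/41008387)·(-7/72) + 372848/5858341·251/96 = 1/6 ✓
b·c³: (-230389947/574117418)·(-343/729) + (-111456/41008387)·103823/13824 + 372848/5858341·614125/21952 = 241680725921/124009362288 ≠ 1/4 ⇒ order 3.
b·(c∘Ac): (-111456/41008387)·(-329/1728) + 372848/5858341·21335/2688 = 71096971/140600184 ≠ 1/8
b·Ac²: (-111456/41008387)·49/648 + 372848/5858341·32239/6912 = 750745289/2530803312 ≠ 1/12
b·A²c: 372848/5858341·(-35/288) = -815605/105450138 ≠ 1/24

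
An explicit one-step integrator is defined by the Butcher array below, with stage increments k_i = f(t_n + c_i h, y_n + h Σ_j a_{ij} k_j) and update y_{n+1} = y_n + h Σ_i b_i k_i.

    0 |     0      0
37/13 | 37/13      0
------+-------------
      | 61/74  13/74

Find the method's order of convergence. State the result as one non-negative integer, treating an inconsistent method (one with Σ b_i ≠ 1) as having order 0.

2

b = (61/74, 13/74)
c = (0, 37/13)
Σ b_i: 61/74·1 + 13/74·1 = 1 ✓
b·c: 13/74·37/13 = 1/2 ✓; 2 stages ⇒ order 2.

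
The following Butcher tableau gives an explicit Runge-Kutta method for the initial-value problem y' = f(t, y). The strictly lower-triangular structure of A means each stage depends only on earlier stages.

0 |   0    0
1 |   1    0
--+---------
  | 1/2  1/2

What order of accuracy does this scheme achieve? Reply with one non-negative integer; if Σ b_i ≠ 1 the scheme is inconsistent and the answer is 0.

b = (1/2, 1/2)
c = (0, 1)
Σ b_i: 1/2·1 + 1/2·1 = 1 ✓
b·c: 1/2·1 = 1/2 ✓; 2 stages ⇒ order 2.

2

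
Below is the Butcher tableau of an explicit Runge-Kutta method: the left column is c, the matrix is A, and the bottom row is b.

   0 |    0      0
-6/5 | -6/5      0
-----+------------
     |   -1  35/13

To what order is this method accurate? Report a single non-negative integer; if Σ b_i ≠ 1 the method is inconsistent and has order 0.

0

b = (-1, 35/13)
c = (0, -6/5)
Σ b_i: (-1)·1 + 35/13·1 = 22/13 ≠ 1 ⇒ order 0.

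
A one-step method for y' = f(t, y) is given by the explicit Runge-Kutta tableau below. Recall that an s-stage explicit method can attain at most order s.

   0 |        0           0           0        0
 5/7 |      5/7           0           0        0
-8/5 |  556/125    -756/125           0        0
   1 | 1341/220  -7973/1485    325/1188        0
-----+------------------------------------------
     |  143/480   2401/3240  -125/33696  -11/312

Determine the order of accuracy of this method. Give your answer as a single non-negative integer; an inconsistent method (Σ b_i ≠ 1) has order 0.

b = (143/480, 2401/3240, -125/33696, -11/312)
c = (0, 5/7, -8/5, 1)
Ac = (0, 0, -108/25, -47/11)
Σ b_i: 143/480·1 + 2401/3240·1 + (-125/33696)·1 + (-11/312)·1 = 1 ✓
b·c: 2401/3240·5/7 + (-125/33696)·(-8/5) + (-11/312)·1 = 1/2 ✓
b·c²: 2401/3240·25/49 + (-125/33696)·64/25 + (-11/312)·1 = 1/3 ✓
b·Ac: (-125/33696)·(-108/25) + (-11/312)·(-47/11) = 1/6 ✓
b·c³: 2401/3240·125/343 + (-125/33696)·(-512/125) + (-11/312)·1 = 1/4 ✓
b·(c∘Ac): (-125/33696)·864/125 + (-11/312)·(-47/11) = 1/8 ✓
b·Ac²: (-125/33696)·(-108/35) + (-11/312)·(-157/77) = 1/12 ✓
b·A²c: (-11/312)·(-13/11) = 1/24 ✓; 4 stages ⇒ order 4.

4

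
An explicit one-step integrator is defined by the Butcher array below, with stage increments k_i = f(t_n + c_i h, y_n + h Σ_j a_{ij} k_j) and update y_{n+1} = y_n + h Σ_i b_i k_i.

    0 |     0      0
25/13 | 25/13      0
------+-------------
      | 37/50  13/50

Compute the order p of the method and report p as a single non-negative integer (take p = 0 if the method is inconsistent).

2

b = (37/50, 13/50)
c = (0, 25/13)
Σ b_i: 37/50·1 + 13/50·1 = 1 ✓
b·c: 13/50·25/13 = 1/2 ✓; 2 stages ⇒ order 2.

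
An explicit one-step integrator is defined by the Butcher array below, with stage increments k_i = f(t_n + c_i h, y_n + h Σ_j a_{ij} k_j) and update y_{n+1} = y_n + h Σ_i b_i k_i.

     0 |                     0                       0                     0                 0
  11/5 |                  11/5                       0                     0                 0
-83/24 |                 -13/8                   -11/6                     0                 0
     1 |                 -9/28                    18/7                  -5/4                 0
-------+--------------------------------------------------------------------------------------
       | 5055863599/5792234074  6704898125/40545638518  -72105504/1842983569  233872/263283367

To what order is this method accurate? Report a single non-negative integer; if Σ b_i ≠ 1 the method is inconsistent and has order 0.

3

b = (5055863599/5792234074, 6704898125/40545638518, -72105504/1842983569, 233872/263283367)
c = (0, 11/5, -83/24, 1)
Ac = (0, 0, -121/30, 33533/3360)
Σ b_i: 5055863599/5792234074·1 + 6704898125/40545638518·1 + (-72105504/1842983569)·1 + 233872/263283367·1 = 1 ✓
b·c: 6704898125/40545638518·11/5 + (-72105504/1842983569)·(-83/24) + 233872/263283367·1 = 1/2 ✓
b·c²: 6704898125/40545638518·121/25 + (-72105504/1842983569)·6889/576 + 233872/263283367·1 = 1/3 ✓
b·Ac: (-72105504/1842983569)·(-121/30) + 233872/263283367·33533/3360 = 1/6 ✓
b·c³: 6704898125/40545638518·1331/125 + (-72105504/1842983569)·(-571787/13824) + 233872/263283367·1 = 128144138087/37912804848 ≠ 1/4 ⇒ order 3.
b·(c∘Ac): (-72105504/1842983569)·10043/720 + 233872/263283367·33533/3360 = -9894332389/18429835690 ≠ 1/8
b·Ac²: (-72105504/1842983569)·(-1331/150) + 233872/263283367·(-1009763/403200) = 65387957543/189564024240 ≠ 1/12
b·A²c: 233872/263283367·121/24 = 3537314/789850101 ≠ 1/24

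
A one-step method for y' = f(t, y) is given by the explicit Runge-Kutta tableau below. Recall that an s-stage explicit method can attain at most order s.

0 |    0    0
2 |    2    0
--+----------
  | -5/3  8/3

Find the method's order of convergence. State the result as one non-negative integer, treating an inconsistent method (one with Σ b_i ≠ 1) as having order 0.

1

b = (-5/3, 8/3)
c = (0, 2)
Σ b_i: (-5/3)·1 + 8/3·1 = 1 ✓
b·c: 8/3·2 = 16/3 ≠ 1/2 ⇒ order 1.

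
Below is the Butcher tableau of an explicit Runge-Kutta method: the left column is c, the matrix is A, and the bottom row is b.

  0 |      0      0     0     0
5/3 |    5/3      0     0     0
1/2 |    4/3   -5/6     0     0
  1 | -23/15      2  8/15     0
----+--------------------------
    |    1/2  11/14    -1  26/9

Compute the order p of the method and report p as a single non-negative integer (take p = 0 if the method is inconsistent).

b = (1/2, 11/14, -1, 26/9)
c = (0, 5/3, 1/2, 1)
Ac = (0, 0, -25/18, 18/5)
Σ b_i: 1/2·1 + 11/14·1 + (-1)·1 + 26/9·1 = 200/63 ≠ 1 ⇒ order 0.

0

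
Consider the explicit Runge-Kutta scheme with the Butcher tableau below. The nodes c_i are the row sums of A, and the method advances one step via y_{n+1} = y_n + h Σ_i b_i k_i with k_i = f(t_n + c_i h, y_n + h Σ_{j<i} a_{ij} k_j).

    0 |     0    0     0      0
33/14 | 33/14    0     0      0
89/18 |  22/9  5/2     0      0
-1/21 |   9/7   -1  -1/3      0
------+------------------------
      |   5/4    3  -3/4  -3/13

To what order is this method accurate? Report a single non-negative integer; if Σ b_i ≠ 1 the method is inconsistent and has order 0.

b = (5/4, 3, -3/4, -3/13)
c = (0, 33/14, 89/18, -1/21)
Ac = (0, 0, 165/28, -757/189)
Σ b_i: 5/4·1 + 3·1 + (-3/4)·1 + (-3/13)·1 = 85/26 ≠ 1 ⇒ order 0.

0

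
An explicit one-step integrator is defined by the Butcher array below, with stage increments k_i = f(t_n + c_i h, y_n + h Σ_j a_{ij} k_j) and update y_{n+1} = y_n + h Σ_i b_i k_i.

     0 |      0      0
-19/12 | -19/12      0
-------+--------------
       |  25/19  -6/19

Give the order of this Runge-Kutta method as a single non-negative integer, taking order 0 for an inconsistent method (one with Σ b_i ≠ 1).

2

b = (25/19, -6/19)
c = (0, -19/12)
Σ b_i: 25/19·1 + (-6/19)·1 = 1 ✓
b·c: (-6/19)·(-19/12) = 1/2 ✓; 2 stages ⇒ order 2.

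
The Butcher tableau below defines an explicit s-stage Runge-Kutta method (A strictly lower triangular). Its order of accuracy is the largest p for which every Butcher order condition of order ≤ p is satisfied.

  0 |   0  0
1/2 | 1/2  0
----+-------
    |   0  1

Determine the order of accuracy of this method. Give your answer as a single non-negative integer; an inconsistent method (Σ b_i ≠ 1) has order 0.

b = (0, 1)
c = (0, 1/2)
Σ b_i: 1·1 = 1 ✓
b·c: 1·1/2 = 1/2 ✓; 2 stages ⇒ order 2.

2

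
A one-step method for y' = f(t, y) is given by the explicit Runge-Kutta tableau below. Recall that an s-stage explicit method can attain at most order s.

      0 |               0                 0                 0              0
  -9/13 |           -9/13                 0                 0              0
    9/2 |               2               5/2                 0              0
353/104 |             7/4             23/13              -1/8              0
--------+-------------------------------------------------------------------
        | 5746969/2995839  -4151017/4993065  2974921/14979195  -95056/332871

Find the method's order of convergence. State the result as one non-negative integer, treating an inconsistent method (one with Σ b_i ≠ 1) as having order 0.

3

b = (5746969/2995839, -4151017/4993065, 2974921/14979195, -95056/332871)
c = (0, -9/13, 9/2, 353/104)
Ac = (0, 0, -45/26, -4833/2704)
Σ b_i: 5746969/2995839·1 + (-4151017/4993065)·1 + 2974921/14979195·1 + (-95056/332871)·1 = 1 ✓
b·c: (-4151017/4993065)·(-9/13) + 2974921/14979195·9/2 + (-95056/332871)·353/104 = 1/2 ✓
b·c²: (-4151017/4993065)·81/169 + 2974921/14979195·81/4 + (-95056/332871)·124609/10816 = 1/3 ✓
b·Ac: 2974921/14979195·(-45/26) + (-95056/332871)·(-4833/2704) = 1/6 ✓
b·c³: (-4151017/4993065)·(-729/2197) + 2974921/14979195·729/8 + (-95056/332871)·43986977/1124864 = 12973495723/1800166368 ≠ 1/4 ⇒ order 3.
b·(c∘Ac): 2974921/14979195·(-405/52) + (-95056/332871)·(-1706049/281216) = 27844293/150013864 ≠ 1/8
b·Ac²: 2974921/14979195·405/338 + (-95056/332871)·(-118341/70304) = 1036617/1442441 ≠ 1/12
b·A²c: (-95056/332871)·45/208 = -6855/110957 ≠ 1/24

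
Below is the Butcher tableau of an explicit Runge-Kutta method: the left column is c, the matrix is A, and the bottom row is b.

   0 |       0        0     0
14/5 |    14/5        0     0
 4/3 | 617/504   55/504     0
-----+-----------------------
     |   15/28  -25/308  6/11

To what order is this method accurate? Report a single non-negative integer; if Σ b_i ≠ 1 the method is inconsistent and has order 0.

b = (15/28, -25/308, 6/11)
c = (0, 14/5, 4/3)
Ac = (0, 0, 11/36)
Σ b_i: 15/28·1 + (-25/308)·1 + 6/11·1 = 1 ✓
b·c: (-25/308)·14/5 + 6/11·4/3 = 1/2 ✓
b·c²: (-25/308)·196/25 + 6/11·16/9 = 1/3 ✓
b·Ac: 6/11·11/36 = 1/6 ✓; 3 stages ⇒ order 3.

3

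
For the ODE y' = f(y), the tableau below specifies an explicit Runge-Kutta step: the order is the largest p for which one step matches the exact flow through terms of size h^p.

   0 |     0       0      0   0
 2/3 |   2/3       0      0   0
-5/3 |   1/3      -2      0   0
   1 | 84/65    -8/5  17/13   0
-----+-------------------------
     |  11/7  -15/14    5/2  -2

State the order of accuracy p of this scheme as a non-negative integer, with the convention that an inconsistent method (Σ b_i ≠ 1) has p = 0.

1

b = (11/7, -15/14, 5/2, -2)
c = (0, 2/3, -5/3, 1)
Ac = (0, 0, -4/3, -211/65)
Σ b_i: 11/7·1 + (-15/14)·1 + 5/2·1 + (-2)·1 = 1 ✓
b·c: (-15/14)·2/3 + 5/2·(-5/3) + (-2)·1 = -289/42 ≠ 1/2 ⇒ order 1.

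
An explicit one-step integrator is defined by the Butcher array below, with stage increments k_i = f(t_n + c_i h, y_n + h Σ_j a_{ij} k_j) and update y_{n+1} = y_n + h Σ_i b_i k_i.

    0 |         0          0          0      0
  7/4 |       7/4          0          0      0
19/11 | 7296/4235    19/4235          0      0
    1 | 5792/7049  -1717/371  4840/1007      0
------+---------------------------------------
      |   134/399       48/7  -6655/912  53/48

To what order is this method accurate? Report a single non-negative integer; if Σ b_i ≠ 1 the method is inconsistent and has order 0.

4

b = (134/399, 48/7, -6655/912, 53/48)
c = (0, 7/4, 19/11, 1)
Ac = (0, 0, 19/2420, 43/212)
Σ b_i: 134/399·1 + 48/7·1 + (-6655/912)·1 + 53/48·1 = 1 ✓
b·c: 48/7·7/4 + (-6655/912)·19/11 + 53/48·1 = 1/2 ✓
b·c²: 48/7·49/16 + (-6655/912)·361/121 + 53/48·1 = 1/3 ✓
b·Ac: (-6655/912)·19/2420 + 53/48·43/212 = 1/6 ✓
b·c³: 48/7·343/64 + (-6655/912)·6859/1331 + 53/48·1 = 1/4 ✓
b·(c∘Ac): (-6655/912)·361/26620 + 53/48·43/212 = 1/8 ✓
b·Ac²: (-6655/912)·133/9680 + 53/48·141/848 = 1/12 ✓
b·A²c: 53/48·2/53 = 1/24 ✓; 4 stages ⇒ order 4.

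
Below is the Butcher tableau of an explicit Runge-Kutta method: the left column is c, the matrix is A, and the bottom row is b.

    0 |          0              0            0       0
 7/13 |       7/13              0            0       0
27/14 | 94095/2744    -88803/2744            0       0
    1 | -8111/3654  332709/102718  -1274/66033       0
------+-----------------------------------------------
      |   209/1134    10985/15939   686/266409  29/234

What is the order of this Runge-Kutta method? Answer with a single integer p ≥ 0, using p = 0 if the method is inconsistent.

4

b = (209/1134, 10985/15939, 686/266409, 29/234)
c = (0, 7/13, 27/14, 1)
Ac = (0, 0, -6831/392, 99/58)
Σ b_i: 209/1134·1 + 10985/15939·1 + 686/266409·1 + 29/234·1 = 1 ✓
b·c: 10985/15939·7/13 + 686/266409·27/14 + 29/234·1 = 1/2 ✓
b·c²: 10985/15939·49/169 + 686/266409·729/196 + 29/234·1 = 1/3 ✓
b·Ac: 686/266409·(-6831/392) + 29/234·99/58 = 1/6 ✓
b·c³: 10985/15939·343/2197 + 686/266409·19683/2744 + 29/234·1 = 1/4 ✓
b·(c∘Ac): 686/266409·(-184437/5488) + 29/234·99/58 = 1/8 ✓
b·Ac²: 686/266409·(-6831/728) + 29/234·327/377 = 1/12 ✓
b·A²c: 29/234·39/116 = 1/24 ✓; 4 stages ⇒ order 4.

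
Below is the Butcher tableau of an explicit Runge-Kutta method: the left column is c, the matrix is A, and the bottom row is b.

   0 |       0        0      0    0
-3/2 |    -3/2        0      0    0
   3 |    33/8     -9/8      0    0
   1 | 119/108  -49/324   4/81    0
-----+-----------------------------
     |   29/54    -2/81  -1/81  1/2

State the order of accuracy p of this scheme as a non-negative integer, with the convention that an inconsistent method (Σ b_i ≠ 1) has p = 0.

4

b = (29/54, -2/81, -1/81, 1/2)
c = (0, -3/2, 3, 1)
Ac = (0, 0, 27/16, 3/8)
Σ b_i: 29/54·1 + (-2/81)·1 + (-1/81)·1 + 1/2·1 = 1 ✓
b·c: (-2/81)·(-3/2) + (-1/81)·3 + 1/2·1 = 1/2 ✓
b·c²: (-2/81)·9/4 + (-1/81)·9 + 1/2·1 = 1/3 ✓
b·Ac: (-1/81)·27/16 + 1/2·3/8 = 1/6 ✓
b·c³: (-2/81)·(-27/8) + (-1/81)·27 + 1/2·1 = 1/4 ✓
b·(c∘Ac): (-1/81)·81/16 + 1/2·3/8 = 1/8 ✓
b·Ac²: (-1/81)·(-81/32) + 1/2·5/48 = 1/12 ✓
b·A²c: 1/2·1/12 = 1/24 ✓; 4 stages ⇒ order 4.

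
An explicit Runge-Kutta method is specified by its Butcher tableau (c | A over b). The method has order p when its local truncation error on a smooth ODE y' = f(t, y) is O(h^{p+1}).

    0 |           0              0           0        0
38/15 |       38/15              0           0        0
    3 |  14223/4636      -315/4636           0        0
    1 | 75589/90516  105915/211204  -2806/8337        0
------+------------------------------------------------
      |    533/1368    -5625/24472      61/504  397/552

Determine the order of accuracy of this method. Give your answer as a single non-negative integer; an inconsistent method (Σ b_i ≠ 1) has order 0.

b = (533/1368, -5625/24472, 61/504, 397/552)
c = (0, 38/15, 3, 1)
Ac = (0, 0, -21/122, 207/794)
Σ b_i: 533/1368·1 + (-5625/24472)·1 + 61/504·1 + 397/552·1 = 1 ✓
b·c: (-5625/24472)·38/15 + 61/504·3 + 397/552·1 = 1/2 ✓
b·c²: (-5625/24472)·1444/225 + 61/504·9 + 397/552·1 = 1/3 ✓
b·Ac: 61/504·(-21/122) + 397/552·207/794 = 1/6 ✓
b·c³: (-5625/24472)·54872/3375 + 61/504·27 + 397/552·1 = 1/4 ✓
b·(c∘Ac): 61/504·(-63/122) + 397/552·207/794 = 1/8 ✓
b·Ac²: 61/504·(-133/305) + 397/552·1127/5955 = 1/12 ✓
b·A²c: 397/552·23/397 = 1/24 ✓; 4 stages ⇒ order 4.

4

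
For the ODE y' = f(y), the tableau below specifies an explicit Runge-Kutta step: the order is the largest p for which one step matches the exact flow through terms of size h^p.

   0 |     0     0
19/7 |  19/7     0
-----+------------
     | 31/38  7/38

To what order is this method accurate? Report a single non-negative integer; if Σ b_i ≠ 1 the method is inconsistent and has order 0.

2

b = (31/38, 7/38)
c = (0, 19/7)
Σ b_i: 31/38·1 + 7/38·1 = 1 ✓
b·c: 7/38·19/7 = 1/2 ✓; 2 stages ⇒ order 2.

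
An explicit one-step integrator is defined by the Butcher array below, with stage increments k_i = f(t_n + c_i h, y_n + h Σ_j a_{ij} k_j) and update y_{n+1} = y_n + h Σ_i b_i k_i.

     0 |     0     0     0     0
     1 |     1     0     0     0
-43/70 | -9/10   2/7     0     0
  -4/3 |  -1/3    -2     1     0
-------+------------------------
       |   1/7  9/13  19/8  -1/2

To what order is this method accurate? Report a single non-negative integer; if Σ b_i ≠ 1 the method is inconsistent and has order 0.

0

b = (1/7, 9/13, 19/8, -1/2)
c = (0, 1, -43/70, -4/3)
Ac = (0, 0, 2/7, -183/70)
Σ b_i: 1/7·1 + 9/13·1 + 19/8·1 + (-1/2)·1 = 1973/728 ≠ 1 ⇒ order 0.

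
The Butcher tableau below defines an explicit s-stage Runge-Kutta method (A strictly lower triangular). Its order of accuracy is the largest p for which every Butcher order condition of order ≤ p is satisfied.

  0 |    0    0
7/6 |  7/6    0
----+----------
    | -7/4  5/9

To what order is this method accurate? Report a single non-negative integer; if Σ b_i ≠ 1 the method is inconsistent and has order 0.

0

b = (-7/4, 5/9)
c = (0, 7/6)
Σ b_i: (-7/4)·1 + 5/9·1 = -43/36 ≠ 1 ⇒ order 0.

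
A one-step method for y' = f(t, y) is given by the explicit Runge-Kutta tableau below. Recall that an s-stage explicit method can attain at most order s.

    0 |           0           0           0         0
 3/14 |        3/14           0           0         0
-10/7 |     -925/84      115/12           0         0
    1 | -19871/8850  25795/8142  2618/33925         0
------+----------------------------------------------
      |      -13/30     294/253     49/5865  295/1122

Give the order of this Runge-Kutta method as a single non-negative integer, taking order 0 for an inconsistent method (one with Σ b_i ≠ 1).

4

b = (-13/30, 294/253, 49/5865, 295/1122)
c = (0, 3/14, -10/7, 1)
Ac = (0, 0, 115/56, 671/1180)
Σ b_i: (-13/30)·1 + 294/253·1 + 49/5865·1 + 295/1122·1 = 1 ✓
b·c: 294/253·3/14 + 49/5865·(-10/7) + 295/1122·1 = 1/2 ✓
b·c²: 294/253·9/196 + 49/5865·100/49 + 295/1122·1 = 1/3 ✓
b·Ac: 49/5865·115/56 + 295/1122·671/1180 = 1/6 ✓
b·c³: 294/253·27/2744 + 49/5865·(-1000/343) + 295/1122·1 = 1/4 ✓
b·(c∘Ac): 49/5865·(-575/196) + 295/1122·671/1180 = 1/8 ✓
b·Ac²: 49/5865·345/784 + 295/1122·143/472 = 1/12 ✓
b·A²c: 295/1122·187/1180 = 1/24 ✓; 4 stages ⇒ order 4.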